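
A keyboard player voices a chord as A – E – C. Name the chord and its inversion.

Reducing to letter names: A, E, C. These stack in thirds as A–C–E — an A minor triad.
A is the root of A minor; root in the bass means root position (figured bass 5/3).

A minor, root position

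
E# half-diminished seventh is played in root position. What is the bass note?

E#

E# half-diminished seventh is E#–G#–B–D#. Root position places the root in the bass: E#.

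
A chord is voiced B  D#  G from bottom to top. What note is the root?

B, D#, G are the tones of a G augmented triad (G–B–D#), making G the root.

G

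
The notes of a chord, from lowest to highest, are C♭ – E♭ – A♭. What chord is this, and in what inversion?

The pitch classes Cb, Eb, Ab arrange in thirds as Ab–Cb–Eb: an Ab minor triad.
With the third (Cb) in the bass, the chord is in first inversion (figured bass 6).

Ab minor, first inversion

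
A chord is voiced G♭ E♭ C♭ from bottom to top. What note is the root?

The distinct letter names are Gb, Eb, Cb. Arranged as a stack of thirds they read Cb–Eb–Gb, so Cb is the root (a Cb major triad).

Cb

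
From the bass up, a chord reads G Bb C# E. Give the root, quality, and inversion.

C# diminished seventh, second inversion

Reducing to letter names: G, Bb, C#, E. These stack in thirds as C#–E–G–Bb — a C# diminished seventh chord.
The lowest note is G, the fifth of the chord, so this is second inversion (figured bass 4/3).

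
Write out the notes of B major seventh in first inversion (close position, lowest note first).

Spelling B major seventh: B–D#–F#–A#. In first inversion the third is bass, giving D#, F#, A#, B from the bottom.

D#, F#, A#, B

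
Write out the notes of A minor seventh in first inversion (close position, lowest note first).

Spelling A minor seventh: A–C–E–G. In first inversion the third is bass, giving C, E, G, A from the bottom.

C, E, G, A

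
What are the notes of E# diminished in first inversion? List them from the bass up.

G#, B, E#

The chord tones are E#–G#–B. With the third (G#) lowest for first inversion: G#, B, E#.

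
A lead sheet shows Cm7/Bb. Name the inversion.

Cm7/Bb means C minor seventh with Bb in the bass. Bb is the seventh of C minor seventh (C–Eb–G–Bb), so this is third inversion.

third inversion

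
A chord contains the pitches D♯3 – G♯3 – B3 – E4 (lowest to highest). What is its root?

E

D#, G#, B, E are the tones of an E major seventh chord (E–G#–B–D#), making E the root.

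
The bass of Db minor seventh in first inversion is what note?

Fb

In first inversion the third is lowest. For Db minor seventh (Db–Fb–Ab–Cb) that is Fb.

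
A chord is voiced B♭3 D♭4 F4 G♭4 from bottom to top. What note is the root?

Reordering Bb, Db, F, Gb into stacked thirds gives Gb–Bb–Db–F; the bottom of that stack, Gb, is the root.

Gb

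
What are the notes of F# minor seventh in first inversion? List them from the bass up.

A, C#, E, F#

F# minor seventh is F#–A–C#–E. First inversion puts the third (A) in the bass, with the remaining tones above: A, C#, E, F#.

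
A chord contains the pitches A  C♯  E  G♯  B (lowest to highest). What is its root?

The distinct letter names are A, C#, E, G#, B. Arranged as a stack of thirds they read A–C#–E–G#–B, so A is the root (an A major ninth chord).

A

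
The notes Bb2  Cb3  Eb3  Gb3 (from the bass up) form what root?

Cb

The distinct letter names are Bb, Cb, Eb, Gb. Arranged as a stack of thirds they read Cb–Eb–Gb–Bb, so Cb is the root (a Cb major seventh chord).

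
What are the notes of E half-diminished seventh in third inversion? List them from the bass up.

Spelling E half-diminished seventh: E–G–Bb–D. In third inversion the seventh is bass, giving D, E, G, Bb from the bottom.

D, E, G, Bb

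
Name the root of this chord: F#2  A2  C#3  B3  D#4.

B

F#, A, C#, B, D# are the tones of a B dominant ninth chord (B–D#–F#–A–C#), making B the root.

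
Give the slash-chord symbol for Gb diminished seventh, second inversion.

Gbdim7/Dbb

Second inversion of Gb diminished seventh has the fifth (Dbb) in the bass. As a slash chord: Gbdim7/Dbb.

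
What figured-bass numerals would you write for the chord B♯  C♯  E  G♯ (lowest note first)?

The notes B#, C#, E, G# stack in thirds as C#–E–G#–B# — a C# minor-major seventh chord. The bass B# is the seventh, so this is third inversion: figured 4/2.

4/2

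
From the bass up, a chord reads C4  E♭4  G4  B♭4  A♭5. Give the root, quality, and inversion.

Reducing to letter names: C, Eb, G, Bb, Ab. These stack in thirds as Ab–C–Eb–G–Bb — an Ab major ninth chord.
With the third (C) in the bass, the chord is in first inversion.

Ab major ninth, first inversion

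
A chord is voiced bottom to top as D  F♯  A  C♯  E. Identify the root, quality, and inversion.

The pitch classes D, F#, A, C#, E arrange in thirds as D–F#–A–C#–E: a D major ninth chord.
The lowest note is D, the root of the chord, so this is root position.

D major ninth, root position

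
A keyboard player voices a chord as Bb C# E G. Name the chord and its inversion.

C# diminished seventh, third inversion

The distinct note names are Bb, C#, E, G. Stacked in thirds they read C#–E–G–Bb, which is a diminished seventh chord on C#.
With the seventh (Bb) in the bass, the chord is in third inversion (figured bass 4/2).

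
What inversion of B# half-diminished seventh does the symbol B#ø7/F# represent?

second inversion

B#ø7/F# means B# half-diminished seventh with F# in the bass. F# is the fifth of B# half-diminished seventh (B#–D#–F#–A#), so this is second inversion.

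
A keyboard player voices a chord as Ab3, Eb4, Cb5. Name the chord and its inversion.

The distinct note names are Ab, Eb, Cb. Stacked in thirds they read Ab–Cb–Eb, which is a minor triad on Ab.
The lowest note is Ab, the root of the chord, so this is root position (figured bass 5/3).

Ab minor, root position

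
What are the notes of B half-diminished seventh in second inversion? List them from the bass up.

F, A, B, D

The chord tones are B–D–F–A. With the fifth (F) lowest for second inversion: F, A, B, D.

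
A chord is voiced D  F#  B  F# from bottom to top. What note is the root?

B

Reordering D, F#, B into stacked thirds gives B–D–F#; the bottom of that stack, B, is the root.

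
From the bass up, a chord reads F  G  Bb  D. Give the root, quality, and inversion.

G minor seventh, third inversion

The pitch classes F, G, Bb, D arrange in thirds as G–Bb–D–F: a G minor seventh chord.
The lowest note is F, the seventh of the chord, so this is third inversion (figured bass 4/2).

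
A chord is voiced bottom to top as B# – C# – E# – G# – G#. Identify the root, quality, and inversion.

C# major seventh, third inversion

The distinct note names are B#, C#, E#, G#. Stacked in thirds they read C#–E#–G#–B#, which is a major seventh chord on C#.
With the seventh (B#) in the bass, the chord is in third inversion (figured bass 4/2).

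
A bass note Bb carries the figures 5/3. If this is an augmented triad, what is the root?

The figures 5/3 mean the root of the chord is in the bass. If Bb is the root of an augmented triad, the root is Bb (chord tones Bb–D–F#).

Bb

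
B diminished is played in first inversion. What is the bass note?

D

B diminished is B–D–F. First inversion places the third in the bass: D.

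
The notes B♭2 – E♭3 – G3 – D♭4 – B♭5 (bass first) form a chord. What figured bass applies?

The notes Bb, Eb, G, Db stack in thirds as Eb–G–Bb–Db — an Eb dominant seventh chord. The bass Bb is the fifth, so this is second inversion: figured 4/3.

4/3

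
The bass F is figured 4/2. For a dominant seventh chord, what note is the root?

The figures 4/2 mean the seventh of the chord is in the bass. If F is the seventh of a dominant seventh chord, the root is G (chord tones G–B–D–F).

G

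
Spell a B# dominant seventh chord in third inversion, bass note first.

A#, B#, D##, F##

Spelling B# dominant seventh: B#–D##–F##–A#. In third inversion the seventh is bass, giving A#, B#, D##, F## from the bottom.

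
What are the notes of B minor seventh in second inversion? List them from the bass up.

F#, A, B, D

B minor seventh is B–D–F#–A. Second inversion puts the fifth (F#) in the bass, with the remaining tones above: F#, A, B, D.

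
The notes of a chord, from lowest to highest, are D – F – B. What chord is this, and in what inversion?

B diminished, first inversion

The distinct note names are D, F, B. Stacked in thirds they read B–D–F, which is a diminished triad on B.
D is the third of B diminished; third in the bass means first inversion (figured bass 6).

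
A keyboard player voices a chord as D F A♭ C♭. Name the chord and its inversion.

D diminished seventh, root position

The distinct note names are D, F, Ab, Cb. Stacked in thirds they read D–F–Ab–Cb, which is a diminished seventh chord on D.
With the root (D) in the bass, the chord is in root position (figured bass 7).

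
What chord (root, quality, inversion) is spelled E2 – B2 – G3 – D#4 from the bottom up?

E minor-major seventh, root position

The pitch classes E, B, G, D# arrange in thirds as E–G–B–D#: an E minor-major seventh chord.
E is the root of E minor-major seventh; root in the bass means root position (figured bass 7).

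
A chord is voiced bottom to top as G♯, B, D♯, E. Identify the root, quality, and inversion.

E major seventh, first inversion

The pitch classes G#, B, D#, E arrange in thirds as E–G#–B–D#: an E major seventh chord.
With the third (G#) in the bass, the chord is in first inversion (figured bass 6/5).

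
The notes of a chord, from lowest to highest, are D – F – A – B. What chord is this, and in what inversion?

B half-diminished seventh, first inversion

The distinct note names are D, F, A, B. Stacked in thirds they read B–D–F–A, which is a half-diminished seventh chord on B.
D is the third of B half-diminished seventh; third in the bass means first inversion (figured bass 6/5).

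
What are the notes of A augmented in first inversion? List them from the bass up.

C#, E#, A

Spelling A augmented: A–C#–E#. In first inversion the third is bass, giving C#, E#, A from the bottom.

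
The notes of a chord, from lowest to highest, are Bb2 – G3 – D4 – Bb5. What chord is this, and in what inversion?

G minor, first inversion

Reducing to letter names: Bb, G, D. These stack in thirds as G–Bb–D — a G minor triad.
With the third (Bb) in the bass, the chord is in first inversion (figured bass 6).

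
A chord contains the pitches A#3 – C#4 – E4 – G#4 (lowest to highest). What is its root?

The distinct letter names are A#, C#, E, G#. Arranged as a stack of thirds they read A#–C#–E–G#, so A# is the root (an A# half-diminished seventh chord).

A#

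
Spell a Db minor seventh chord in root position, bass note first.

Db, Fb, Ab, Cb

The chord tones are Db–Fb–Ab–Cb. With the root (Db) lowest for root position: Db, Fb, Ab, Cb.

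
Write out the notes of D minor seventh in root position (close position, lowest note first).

D, F, A, C

Spelling D minor seventh: D–F–A–C. In root position the root is bass, giving D, F, A, C from the bottom.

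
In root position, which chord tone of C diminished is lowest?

C

The root of C diminished (C–Eb–Gb) is C; that is the bass in root position.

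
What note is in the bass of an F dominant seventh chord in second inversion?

In second inversion the fifth is lowest. For F dominant seventh (F–A–C–Eb) that is C.

C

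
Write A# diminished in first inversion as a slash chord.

A#dim/C#

First inversion of A# diminished has the third (C#) in the bass. As a slash chord: A#dim/C#.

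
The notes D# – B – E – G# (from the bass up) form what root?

E

D#, B, E, G# are the tones of an E major seventh chord (E–G#–B–D#), making E the root.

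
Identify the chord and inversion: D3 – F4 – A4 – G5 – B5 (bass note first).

G dominant ninth, second inversion

The pitch classes D, F, A, G, B arrange in thirds as G–B–D–F–A: a G dominant ninth chord.
The lowest note is D, the fifth of the chord, so this is second inversion.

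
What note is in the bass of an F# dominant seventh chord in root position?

F#

F# dominant seventh is F#–A#–C#–E. Root position places the root in the bass: F#.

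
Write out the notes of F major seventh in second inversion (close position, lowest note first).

C, E, F, A

The chord tones are F–A–C–E. With the fifth (C) lowest for second inversion: C, E, F, A.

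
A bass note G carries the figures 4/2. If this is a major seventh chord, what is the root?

Ab

The figures 4/2 mean the seventh of the chord is in the bass. If G is the seventh of a major seventh chord, the root is Ab (chord tones Ab–C–Eb–G).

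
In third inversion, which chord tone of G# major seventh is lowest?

F##

The seventh of G# major seventh (G#–B#–D#–F##) is F##; that is the bass in third inversion.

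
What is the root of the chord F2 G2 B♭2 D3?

F, G, Bb, D are the tones of a G minor seventh chord (G–Bb–D–F), making G the root.

G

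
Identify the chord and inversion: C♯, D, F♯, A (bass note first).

Reducing to letter names: C#, D, F#, A. These stack in thirds as D–F#–A–C# — a D major seventh chord.
The lowest note is C#, the seventh of the chord, so this is third inversion (figured bass 4/2).

D major seventh, third inversion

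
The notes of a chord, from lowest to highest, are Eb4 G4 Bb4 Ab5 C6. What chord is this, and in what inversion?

Reducing to letter names: Eb, G, Bb, Ab, C. These stack in thirds as Ab–C–Eb–G–Bb — an Ab major ninth chord.
With the fifth (Eb) in the bass, the chord is in second inversion.

Ab major ninth, second inversion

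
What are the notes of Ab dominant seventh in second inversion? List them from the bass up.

Eb, Gb, Ab, C

Spelling Ab dominant seventh: Ab–C–Eb–Gb. In second inversion the fifth is bass, giving Eb, Gb, Ab, C from the bottom.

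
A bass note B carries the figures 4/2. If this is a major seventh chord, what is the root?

C

The figures 4/2 mean the seventh of the chord is in the bass. If B is the seventh of a major seventh chord, the root is C (chord tones C–E–G–B).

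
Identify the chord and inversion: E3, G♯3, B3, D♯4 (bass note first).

The pitch classes E, G#, B, D# arrange in thirds as E–G#–B–D#: an E major seventh chord.
E is the root of E major seventh; root in the bass means root position (figured bass 7).

E major seventh, root position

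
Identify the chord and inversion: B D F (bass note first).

B diminished, root position

The distinct note names are B, D, F. Stacked in thirds they read B–D–F, which is a diminished triad on B.
With the root (B) in the bass, the chord is in root position (figured bass 5/3).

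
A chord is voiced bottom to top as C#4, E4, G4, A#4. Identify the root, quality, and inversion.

Reducing to letter names: C#, E, G, A#. These stack in thirds as A#–C#–E–G — an A# diminished seventh chord.
The lowest note is C#, the third of the chord, so this is first inversion (figured bass 6/5).

A# diminished seventh, first inversion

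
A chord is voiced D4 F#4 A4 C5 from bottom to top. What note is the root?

The distinct letter names are D, F#, A, C. Arranged as a stack of thirds they read D–F#–A–C, so D is the root (a D dominant seventh chord).

D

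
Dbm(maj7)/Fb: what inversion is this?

first inversion

Dbm(maj7)/Fb means Db minor-major seventh with Fb in the bass. Fb is the third of Db minor-major seventh (Db–Fb–Ab–C), so this is first inversion.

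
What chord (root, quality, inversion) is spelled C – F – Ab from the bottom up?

The distinct note names are C, F, Ab. Stacked in thirds they read F–Ab–C, which is a minor triad on F.
The lowest note is C, the fifth of the chord, so this is second inversion (figured bass 6/4).

F minor, second inversion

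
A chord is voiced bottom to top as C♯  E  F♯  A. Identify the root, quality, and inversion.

F# minor seventh, second inversion

Reducing to letter names: C#, E, F#, A. These stack in thirds as F#–A–C#–E — an F# minor seventh chord.
With the fifth (C#) in the bass, the chord is in second inversion (figured bass 4/3).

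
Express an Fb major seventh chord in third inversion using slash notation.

Third inversion of Fb major seventh has the seventh (Eb) in the bass. As a slash chord: Fbmaj7/Eb.

Fbmaj7/Eb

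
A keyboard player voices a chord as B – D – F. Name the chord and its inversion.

The distinct note names are B, D, F. Stacked in thirds they read B–D–F, which is a diminished triad on B.
B is the root of B diminished; root in the bass means root position (figured bass 5/3).

B diminished, root position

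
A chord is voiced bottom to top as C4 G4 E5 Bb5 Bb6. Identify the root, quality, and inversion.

The distinct note names are C, G, E, Bb. Stacked in thirds they read C–E–G–Bb, which is a dominant seventh chord on C.
With the root (C) in the bass, the chord is in root position (figured bass 7).

C dominant seventh, root position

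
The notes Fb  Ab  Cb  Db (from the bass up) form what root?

Fb, Ab, Cb, Db are the tones of a Db minor seventh chord (Db–Fb–Ab–Cb), making Db the root.

Db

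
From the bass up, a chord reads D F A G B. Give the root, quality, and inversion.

The distinct note names are D, F, A, G, B. Stacked in thirds they read G–B–D–F–A, which is a dominant ninth chord on G.
With the fifth (D) in the bass, the chord is in second inversion.

G dominant ninth, second inversion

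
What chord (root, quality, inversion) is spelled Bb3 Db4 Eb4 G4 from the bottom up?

Eb dominant seventh, second inversion

Reducing to letter names: Bb, Db, Eb, G. These stack in thirds as Eb–G–Bb–Db — an Eb dominant seventh chord.
With the fifth (Bb) in the bass, the chord is in second inversion (figured bass 4/3).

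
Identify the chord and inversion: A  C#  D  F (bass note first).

The pitch classes A, C#, D, F arrange in thirds as D–F–A–C#: a D minor-major seventh chord.
A is the fifth of D minor-major seventh; fifth in the bass means second inversion (figured bass 4/3).

D minor-major seventh, second inversion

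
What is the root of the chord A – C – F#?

F#

The distinct letter names are A, C, F#. Arranged as a stack of thirds they read F#–A–C, so F# is the root (an F# diminished triad).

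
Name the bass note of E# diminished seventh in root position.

E# diminished seventh is E#–G#–B–D. Root position places the root in the bass: E#.

E#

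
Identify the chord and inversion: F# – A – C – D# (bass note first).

D# diminished seventh, first inversion

Reducing to letter names: F#, A, C, D#. These stack in thirds as D#–F#–A–C — a D# diminished seventh chord.
With the third (F#) in the bass, the chord is in first inversion (figured bass 6/5).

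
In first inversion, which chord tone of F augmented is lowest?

A

In first inversion the third is lowest. For F augmented (F–A–C#) that is A.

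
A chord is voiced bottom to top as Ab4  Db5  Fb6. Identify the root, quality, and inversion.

Db minor, second inversion

The pitch classes Ab, Db, Fb arrange in thirds as Db–Fb–Ab: a Db minor triad.
With the fifth (Ab) in the bass, the chord is in second inversion (figured bass 6/4).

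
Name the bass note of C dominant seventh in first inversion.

E

C dominant seventh is C–E–G–Bb. First inversion places the third in the bass: E.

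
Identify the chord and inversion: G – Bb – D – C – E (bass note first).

C dominant ninth, second inversion

The pitch classes G, Bb, D, C, E arrange in thirds as C–E–G–Bb–D: a C dominant ninth chord.
With the fifth (G) in the bass, the chord is in second inversion.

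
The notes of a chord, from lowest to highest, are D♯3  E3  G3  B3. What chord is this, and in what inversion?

The pitch classes D#, E, G, B arrange in thirds as E–G–B–D#: an E minor-major seventh chord.
The lowest note is D#, the seventh of the chord, so this is third inversion (figured bass 4/2).

E minor-major seventh, third inversion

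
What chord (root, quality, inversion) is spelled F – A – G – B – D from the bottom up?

The pitch classes F, A, G, B, D arrange in thirds as G–B–D–F–A: a G dominant ninth chord.
The lowest note is F, the seventh of the chord, so this is third inversion.

G dominant ninth, third inversion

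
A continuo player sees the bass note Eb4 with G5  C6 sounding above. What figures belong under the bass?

The notes Eb, G, C stack in thirds as C–Eb–G — a C minor triad. The bass Eb is the third, so this is first inversion: figured 6.

6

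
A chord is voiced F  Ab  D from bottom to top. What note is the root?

The distinct letter names are F, Ab, D. Arranged as a stack of thirds they read D–F–Ab, so D is the root (a D diminished triad).

D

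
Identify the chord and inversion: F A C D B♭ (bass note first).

The pitch classes F, A, C, D, Bb arrange in thirds as Bb–D–F–A–C: a Bb major ninth chord.
The lowest note is F, the fifth of the chord, so this is second inversion.

Bb major ninth, second inversion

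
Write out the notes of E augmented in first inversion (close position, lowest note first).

Spelling E augmented: E–G#–B#. In first inversion the third is bass, giving G#, B#, E from the bottom.

G#, B#, E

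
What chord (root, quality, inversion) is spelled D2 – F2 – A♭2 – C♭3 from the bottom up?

D diminished seventh, root position

Reducing to letter names: D, F, Ab, Cb. These stack in thirds as D–F–Ab–Cb — a D diminished seventh chord.
With the root (D) in the bass, the chord is in root position (figured bass 7).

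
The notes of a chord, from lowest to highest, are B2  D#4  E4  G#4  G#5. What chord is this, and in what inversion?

The pitch classes B, D#, E, G# arrange in thirds as E–G#–B–D#: an E major seventh chord.
With the fifth (B) in the bass, the chord is in second inversion (figured bass 4/3).

E major seventh, second inversion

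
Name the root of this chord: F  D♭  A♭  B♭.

F, Db, Ab, Bb are the tones of a Bb minor seventh chord (Bb–Db–F–Ab), making Bb the root.

Bb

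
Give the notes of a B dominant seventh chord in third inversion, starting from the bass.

A, B, D#, F#

B dominant seventh is B–D#–F#–A. Third inversion puts the seventh (A) in the bass, with the remaining tones above: A, B, D#, F#.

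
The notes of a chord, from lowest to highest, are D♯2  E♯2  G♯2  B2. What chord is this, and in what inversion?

E# half-diminished seventh, third inversion

Reducing to letter names: D#, E#, G#, B. These stack in thirds as E#–G#–B–D# — an E# half-diminished seventh chord.
D# is the seventh of E# half-diminished seventh; seventh in the bass means third inversion (figured bass 4/2).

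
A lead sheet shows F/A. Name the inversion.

first inversion

F/A means F major with A in the bass. A is the third of F major (F–A–C), so this is first inversion.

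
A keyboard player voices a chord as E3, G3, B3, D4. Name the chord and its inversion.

E minor seventh, root position

The pitch classes E, G, B, D arrange in thirds as E–G–B–D: an E minor seventh chord.
With the root (E) in the bass, the chord is in root position (figured bass 7).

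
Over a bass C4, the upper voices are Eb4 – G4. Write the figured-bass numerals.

5/3

The notes C, Eb, G stack in thirds as C–Eb–G — a C minor triad. The bass C is the root, so this is root position: figured 5/3.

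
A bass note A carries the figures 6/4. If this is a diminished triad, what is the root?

D#

The figures 6/4 mean the fifth of the chord is in the bass. If A is the fifth of a diminished triad, the root is D# (chord tones D#–F#–A).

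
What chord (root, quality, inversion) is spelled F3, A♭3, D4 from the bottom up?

D diminished, first inversion

Reducing to letter names: F, Ab, D. These stack in thirds as D–F–Ab — a D diminished triad.
F is the third of D diminished; third in the bass means first inversion (figured bass 6).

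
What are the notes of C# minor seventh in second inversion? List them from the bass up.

G#, B, C#, E

C# minor seventh is C#–E–G#–B. Second inversion puts the fifth (G#) in the bass, with the remaining tones above: G#, B, C#, E.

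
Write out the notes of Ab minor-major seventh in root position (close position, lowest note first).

Ab, Cb, Eb, G

Spelling Ab minor-major seventh: Ab–Cb–Eb–G. In root position the root is bass, giving Ab, Cb, Eb, G from the bottom.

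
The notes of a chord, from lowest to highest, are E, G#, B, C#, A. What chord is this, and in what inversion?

A major ninth, second inversion

Reducing to letter names: E, G#, B, C#, A. These stack in thirds as A–C#–E–G#–B — an A major ninth chord.
E is the fifth of A major ninth; fifth in the bass means second inversion.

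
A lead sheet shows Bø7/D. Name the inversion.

Bø7/D means B half-diminished seventh with D in the bass. D is the third of B half-diminished seventh (B–D–F–A), so this is first inversion.

first inversion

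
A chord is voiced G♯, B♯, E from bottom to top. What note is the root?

E

Reordering G#, B#, E into stacked thirds gives E–G#–B#; the bottom of that stack, E, is the root.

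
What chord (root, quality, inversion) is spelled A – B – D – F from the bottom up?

B half-diminished seventh, third inversion

The pitch classes A, B, D, F arrange in thirds as B–D–F–A: a B half-diminished seventh chord.
The lowest note is A, the seventh of the chord, so this is third inversion (figured bass 4/2).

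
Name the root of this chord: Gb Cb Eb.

Cb

Gb, Cb, Eb are the tones of a Cb major triad (Cb–Eb–Gb), making Cb the root.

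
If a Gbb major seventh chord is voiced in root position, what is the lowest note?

The root of Gbb major seventh (Gbb–Bbb–Dbb–Fb) is Gbb; that is the bass in root position.

Gbb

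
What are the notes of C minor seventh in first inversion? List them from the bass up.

Eb, G, Bb, C

Spelling C minor seventh: C–Eb–G–Bb. In first inversion the third is bass, giving Eb, G, Bb, C from the bottom.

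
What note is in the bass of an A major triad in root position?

A

In root position the root is lowest. For A major (A–C#–E) that is A.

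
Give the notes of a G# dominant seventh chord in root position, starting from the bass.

G# dominant seventh is G#–B#–D#–F#. Root position puts the root (G#) in the bass, with the remaining tones above: G#, B#, D#, F#.

G#, B#, D#, F#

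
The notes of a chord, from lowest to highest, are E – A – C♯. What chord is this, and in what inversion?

The distinct note names are E, A, C#. Stacked in thirds they read A–C#–E, which is a major triad on A.
With the fifth (E) in the bass, the chord is in second inversion (figured bass 6/4).

A major, second inversion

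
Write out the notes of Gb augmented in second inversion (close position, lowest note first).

The chord tones are Gb–Bb–D. With the fifth (D) lowest for second inversion: D, Gb, Bb.

D, Gb, Bb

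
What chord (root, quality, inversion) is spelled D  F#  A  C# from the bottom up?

The distinct note names are D, F#, A, C#. Stacked in thirds they read D–F#–A–C#, which is a major seventh chord on D.
With the root (D) in the bass, the chord is in root position (figured bass 7).

D major seventh, root position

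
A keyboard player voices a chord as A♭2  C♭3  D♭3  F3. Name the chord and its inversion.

Db dominant seventh, second inversion

Reducing to letter names: Ab, Cb, Db, F. These stack in thirds as Db–F–Ab–Cb — a Db dominant seventh chord.
With the fifth (Ab) in the bass, the chord is in second inversion (figured bass 4/3).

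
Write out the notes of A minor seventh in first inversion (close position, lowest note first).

Spelling A minor seventh: A–C–E–G. In first inversion the third is bass, giving C, E, G, A from the bottom.

C, E, G, A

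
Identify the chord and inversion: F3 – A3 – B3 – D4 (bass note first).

The pitch classes F, A, B, D arrange in thirds as B–D–F–A: a B half-diminished seventh chord.
The lowest note is F, the fifth of the chord, so this is second inversion (figured bass 4/3).

B half-diminished seventh, second inversion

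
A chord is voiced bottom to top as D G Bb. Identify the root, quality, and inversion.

G minor, second inversion

Reducing to letter names: D, G, Bb. These stack in thirds as G–Bb–D — a G minor triad.
The lowest note is D, the fifth of the chord, so this is second inversion (figured bass 6/4).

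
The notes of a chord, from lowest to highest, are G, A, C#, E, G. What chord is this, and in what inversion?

Reducing to letter names: G, A, C#, E. These stack in thirds as A–C#–E–G — an A dominant seventh chord.
With the seventh (G) in the bass, the chord is in third inversion (figured bass 4/2).

A dominant seventh, third inversion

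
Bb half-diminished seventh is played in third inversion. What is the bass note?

Ab

In third inversion the seventh is lowest. For Bb half-diminished seventh (Bb–Db–Fb–Ab) that is Ab.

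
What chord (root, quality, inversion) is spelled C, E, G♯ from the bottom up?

C augmented, root position

Reducing to letter names: C, E, G#. These stack in thirds as C–E–G# — a C augmented triad.
The lowest note is C, the root of the chord, so this is root position (figured bass 5/3).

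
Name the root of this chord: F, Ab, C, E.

F

F, Ab, C, E are the tones of an F minor-major seventh chord (F–Ab–C–E), making F the root.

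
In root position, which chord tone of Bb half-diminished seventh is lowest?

Bb

The root of Bb half-diminished seventh (Bb–Db–Fb–Ab) is Bb; that is the bass in root position.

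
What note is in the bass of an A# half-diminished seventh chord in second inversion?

In second inversion the fifth is lowest. For A# half-diminished seventh (A#–C#–E–G#) that is E.

E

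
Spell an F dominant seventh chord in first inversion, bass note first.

A, C, Eb, F

F dominant seventh is F–A–C–Eb. First inversion puts the third (A) in the bass, with the remaining tones above: A, C, Eb, F.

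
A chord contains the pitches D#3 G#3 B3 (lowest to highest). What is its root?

G#

Reordering D#, G#, B into stacked thirds gives G#–B–D#; the bottom of that stack, G#, is the root.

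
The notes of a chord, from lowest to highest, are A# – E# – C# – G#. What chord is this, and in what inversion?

A# minor seventh, root position

Reducing to letter names: A#, E#, C#, G#. These stack in thirds as A#–C#–E#–G# — an A# minor seventh chord.
The lowest note is A#, the root of the chord, so this is root position (figured bass 7).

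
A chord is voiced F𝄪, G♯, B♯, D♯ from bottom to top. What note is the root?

Reordering F##, G#, B#, D# into stacked thirds gives G#–B#–D#–F##; the bottom of that stack, G#, is the root.

G#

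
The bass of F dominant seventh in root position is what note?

The root of F dominant seventh (F–A–C–Eb) is F; that is the bass in root position.

F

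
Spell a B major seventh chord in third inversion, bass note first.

B major seventh is B–D#–F#–A#. Third inversion puts the seventh (A#) in the bass, with the remaining tones above: A#, B, D#, F#.

A#, B, D#, F#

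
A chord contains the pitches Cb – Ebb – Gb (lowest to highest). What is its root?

Reordering Cb, Ebb, Gb into stacked thirds gives Cb–Ebb–Gb; the bottom of that stack, Cb, is the root.

Cb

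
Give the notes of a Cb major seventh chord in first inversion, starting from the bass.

Spelling Cb major seventh: Cb–Eb–Gb–Bb. In first inversion the third is bass, giving Eb, Gb, Bb, Cb from the bottom.

Eb, Gb, Bb, Cb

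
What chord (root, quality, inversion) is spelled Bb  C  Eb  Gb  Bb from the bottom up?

C half-diminished seventh, third inversion

The distinct note names are Bb, C, Eb, Gb. Stacked in thirds they read C–Eb–Gb–Bb, which is a half-diminished seventh chord on C.
With the seventh (Bb) in the bass, the chord is in third inversion (figured bass 4/2).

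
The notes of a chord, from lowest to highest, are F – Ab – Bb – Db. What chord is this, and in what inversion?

The pitch classes F, Ab, Bb, Db arrange in thirds as Bb–Db–F–Ab: a Bb minor seventh chord.
With the fifth (F) in the bass, the chord is in second inversion (figured bass 4/3).

Bb minor seventh, second inversion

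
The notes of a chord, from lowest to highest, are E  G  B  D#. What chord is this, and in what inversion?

E minor-major seventh, root position

The distinct note names are E, G, B, D#. Stacked in thirds they read E–G–B–D#, which is a minor-major seventh chord on E.
With the root (E) in the bass, the chord is in root position (figured bass 7).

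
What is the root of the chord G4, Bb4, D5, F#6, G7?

G

Reordering G, Bb, D, F# into stacked thirds gives G–Bb–D–F#; the bottom of that stack, G, is the root.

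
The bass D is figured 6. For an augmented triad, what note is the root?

Bb

The figures 6 mean the third of the chord is in the bass. If D is the third of an augmented triad, the root is Bb (chord tones Bb–D–F#).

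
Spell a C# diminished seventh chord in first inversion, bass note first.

E, G, Bb, C#

Spelling C# diminished seventh: C#–E–G–Bb. In first inversion the third is bass, giving E, G, Bb, C# from the bottom.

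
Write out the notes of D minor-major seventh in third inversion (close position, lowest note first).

D minor-major seventh is D–F–A–C#. Third inversion puts the seventh (C#) in the bass, with the remaining tones above: C#, D, F, A.

C#, D, F, A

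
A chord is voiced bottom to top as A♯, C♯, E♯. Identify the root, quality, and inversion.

A# minor, root position

The pitch classes A#, C#, E# arrange in thirds as A#–C#–E#: an A# minor triad.
A# is the root of A# minor; root in the bass means root position (figured bass 5/3).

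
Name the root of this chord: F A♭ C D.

D

The distinct letter names are F, Ab, C, D. Arranged as a stack of thirds they read D–F–Ab–C, so D is the root (a D half-diminished seventh chord).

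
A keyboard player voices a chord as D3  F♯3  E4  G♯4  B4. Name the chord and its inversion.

Reducing to letter names: D, F#, E, G#, B. These stack in thirds as E–G#–B–D–F# — an E dominant ninth chord.
With the seventh (D) in the bass, the chord is in third inversion.

E dominant ninth, third inversion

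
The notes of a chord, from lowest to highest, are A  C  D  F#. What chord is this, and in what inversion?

Reducing to letter names: A, C, D, F#. These stack in thirds as D–F#–A–C — a D dominant seventh chord.
With the fifth (A) in the bass, the chord is in second inversion (figured bass 4/3).

D dominant seventh, second inversion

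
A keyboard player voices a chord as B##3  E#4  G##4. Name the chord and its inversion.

E# augmented, second inversion

The pitch classes B##, E#, G## arrange in thirds as E#–G##–B##: an E# augmented triad.
The lowest note is B##, the fifth of the chord, so this is second inversion (figured bass 6/4).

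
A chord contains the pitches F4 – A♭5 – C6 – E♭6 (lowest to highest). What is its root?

F

The distinct letter names are F, Ab, C, Eb. Arranged as a stack of thirds they read F–Ab–C–Eb, so F is the root (an F minor seventh chord).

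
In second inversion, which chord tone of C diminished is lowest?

Gb

In second inversion the fifth is lowest. For C diminished (C–Eb–Gb) that is Gb.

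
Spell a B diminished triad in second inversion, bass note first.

F, B, D

The chord tones are B–D–F. With the fifth (F) lowest for second inversion: F, B, D.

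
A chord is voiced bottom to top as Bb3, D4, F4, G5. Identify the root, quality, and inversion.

G minor seventh, first inversion

The distinct note names are Bb, D, F, G. Stacked in thirds they read G–Bb–D–F, which is a minor seventh chord on G.
With the third (Bb) in the bass, the chord is in first inversion (figured bass 6/5).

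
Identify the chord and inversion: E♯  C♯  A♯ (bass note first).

The pitch classes E#, C#, A# arrange in thirds as A#–C#–E#: an A# minor triad.
With the fifth (E#) in the bass, the chord is in second inversion (figured bass 6/4).

A# minor, second inversion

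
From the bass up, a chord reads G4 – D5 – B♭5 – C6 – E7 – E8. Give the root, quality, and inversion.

The distinct note names are G, D, Bb, C, E. Stacked in thirds they read C–E–G–Bb–D, which is a dominant ninth chord on C.
The lowest note is G, the fifth of the chord, so this is second inversion.

C dominant ninth, second inversion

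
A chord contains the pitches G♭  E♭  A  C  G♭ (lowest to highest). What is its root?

Reordering Gb, Eb, A, C into stacked thirds gives A–C–Eb–Gb; the bottom of that stack, A, is the root.

A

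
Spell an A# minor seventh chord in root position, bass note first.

A#, C#, E#, G#

Spelling A# minor seventh: A#–C#–E#–G#. In root position the root is bass, giving A#, C#, E#, G# from the bottom.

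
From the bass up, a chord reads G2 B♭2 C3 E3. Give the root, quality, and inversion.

The distinct note names are G, Bb, C, E. Stacked in thirds they read C–E–G–Bb, which is a dominant seventh chord on C.
With the fifth (G) in the bass, the chord is in second inversion (figured bass 4/3).

C dominant seventh, second inversion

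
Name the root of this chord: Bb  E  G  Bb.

The distinct letter names are Bb, E, G. Arranged as a stack of thirds they read E–G–Bb, so E is the root (an E diminished triad).

E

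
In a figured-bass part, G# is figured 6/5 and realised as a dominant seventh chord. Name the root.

E

The figures 6/5 mean the third of the chord is in the bass. If G# is the third of a dominant seventh chord, the root is E (chord tones E–G#–B–D).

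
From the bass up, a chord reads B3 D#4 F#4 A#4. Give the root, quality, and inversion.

Reducing to letter names: B, D#, F#, A#. These stack in thirds as B–D#–F#–A# — a B major seventh chord.
The lowest note is B, the root of the chord, so this is root position (figured bass 7).

B major seventh, root position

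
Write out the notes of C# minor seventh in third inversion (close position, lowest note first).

The chord tones are C#–E–G#–B. With the seventh (B) lowest for third inversion: B, C#, E, G#.

B, C#, E, G#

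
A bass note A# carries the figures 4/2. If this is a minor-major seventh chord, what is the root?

The figures 4/2 mean the seventh of the chord is in the bass. If A# is the seventh of a minor-major seventh chord, the root is B (chord tones B–D–F#–A#).

B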